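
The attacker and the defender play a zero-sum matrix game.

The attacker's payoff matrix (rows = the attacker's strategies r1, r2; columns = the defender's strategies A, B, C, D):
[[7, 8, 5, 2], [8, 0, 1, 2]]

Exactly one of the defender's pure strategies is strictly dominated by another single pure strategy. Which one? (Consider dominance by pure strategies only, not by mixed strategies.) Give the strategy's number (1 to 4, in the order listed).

1

The defender prefers columns that give the attacker less. Compare A with C: 5 < 7, 1 < 8.
So C strictly dominates A for the defender; A is strictly dominated.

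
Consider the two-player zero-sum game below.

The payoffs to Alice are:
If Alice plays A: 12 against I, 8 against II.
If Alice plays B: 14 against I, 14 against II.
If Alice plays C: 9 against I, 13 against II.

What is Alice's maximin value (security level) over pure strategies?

14

The worst-case payoff for each row is A: 8, B: 14, C: 9.
The best of these is 14.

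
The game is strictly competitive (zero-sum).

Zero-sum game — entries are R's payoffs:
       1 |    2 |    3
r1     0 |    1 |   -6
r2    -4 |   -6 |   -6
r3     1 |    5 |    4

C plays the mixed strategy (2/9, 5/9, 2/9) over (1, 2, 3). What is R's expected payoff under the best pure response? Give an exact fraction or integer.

r1: (0)·(2/9) + (1)·(5/9) + (-6)·(2/9) = -7/9.
r2: (-4)·(2/9) + (-6)·(5/9) + (-6)·(2/9) = -50/9.
r3: (1)·(2/9) + (5)·(5/9) + (4)·(2/9) = 35/9.
The best pure response is r3 with expected payoff 35/9.

35/9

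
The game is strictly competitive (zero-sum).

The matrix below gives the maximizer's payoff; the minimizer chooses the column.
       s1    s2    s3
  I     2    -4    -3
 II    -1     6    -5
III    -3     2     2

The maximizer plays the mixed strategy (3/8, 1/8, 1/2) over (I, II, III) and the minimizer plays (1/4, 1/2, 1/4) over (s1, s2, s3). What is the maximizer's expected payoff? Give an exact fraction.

-9/32

Against (1/4, 1/2, 1/4), each row's expected payoff is I: -9/4; II: 3/2; III: 3/4.
Taking the (3/8, 1/8, 1/2)-weighted average: (3/8)·(-9/4) + (1/8)·(3/2) + (1/2)·(3/4) = -9/32.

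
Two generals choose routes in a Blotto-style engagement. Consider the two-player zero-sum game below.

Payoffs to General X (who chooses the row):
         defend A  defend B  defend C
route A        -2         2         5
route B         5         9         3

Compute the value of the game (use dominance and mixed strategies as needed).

31/9

Column defend B is strictly dominated by defend A for General Y (it gives General X more in every row).
The remaining 2×2 game on (route A, route B) × (defend A, defend C) has no saddle point. Let General X play route A with probability p; indifference gives −2p + 5(1−p) = 5p + 3(1−p), so p = 2/9.
Similarly General Y's optimal q on defend A is 2/9, and the value is -2·(2/9) + (5)·(7/9) = 31/9.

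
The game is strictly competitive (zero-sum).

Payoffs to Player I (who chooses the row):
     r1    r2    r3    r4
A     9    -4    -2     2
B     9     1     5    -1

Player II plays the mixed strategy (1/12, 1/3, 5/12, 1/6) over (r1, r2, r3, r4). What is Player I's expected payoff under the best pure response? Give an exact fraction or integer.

A: (9)·(1/12) + (-4)·(1/3) + (-2)·(5/12) + (2)·(1/6) = -13/12.
B: (9)·(1/12) + (1)·(1/3) + (5)·(5/12) + (-1)·(1/6) = 3.
The best pure response is B with expected payoff 3.

3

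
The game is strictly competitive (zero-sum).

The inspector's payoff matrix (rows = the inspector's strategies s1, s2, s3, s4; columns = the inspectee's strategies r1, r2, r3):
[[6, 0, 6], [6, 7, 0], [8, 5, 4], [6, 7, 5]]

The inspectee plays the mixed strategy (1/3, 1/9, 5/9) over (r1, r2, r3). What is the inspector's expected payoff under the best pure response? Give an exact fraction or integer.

s1: (6)·(1/3) + (0)·(1/9) + (6)·(5/9) = 16/3.
s2: (6)·(1/3) + (7)·(1/9) + (0)·(5/9) = 25/9.
s3: (8)·(1/3) + (5)·(1/9) + (4)·(5/9) = 49/9.
s4: (6)·(1/3) + (7)·(1/9) + (5)·(5/9) = 50/9.
The best pure response is s4 with expected payoff 50/9.

50/9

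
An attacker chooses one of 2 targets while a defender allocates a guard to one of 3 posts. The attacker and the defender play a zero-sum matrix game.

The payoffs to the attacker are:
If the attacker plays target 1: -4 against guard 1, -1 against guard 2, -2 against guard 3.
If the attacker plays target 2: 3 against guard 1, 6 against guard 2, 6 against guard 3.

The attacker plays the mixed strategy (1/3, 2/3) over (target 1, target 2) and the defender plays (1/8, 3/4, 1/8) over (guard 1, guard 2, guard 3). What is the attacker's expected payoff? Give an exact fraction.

13/4

Against (1/8, 3/4, 1/8), each row's expected payoff is target 1: -3/2; target 2: 45/8.
Taking the (1/3, 2/3)-weighted average: (1/3)·(-3/2) + (2/3)·(45/8) = 13/4.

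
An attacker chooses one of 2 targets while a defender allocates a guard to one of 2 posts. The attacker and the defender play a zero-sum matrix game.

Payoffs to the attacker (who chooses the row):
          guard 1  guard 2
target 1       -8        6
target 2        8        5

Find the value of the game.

88/17

Row minima are -8 and 5, so the attacker's maximin is 5; column maxima are 8 and 6, so the defender's minimax is 6. These differ, so the equilibrium is in mixed strategies.
Let the attacker play target 1 with probability p. The defender is indifferent when −8p + 8(1−p) = 6p + 5(1−p), giving p = 3/17.
Let the defender play guard 1 with probability q. The attacker is indifferent when −8q + 6(1−q) = 8q + 5(1−q), giving q = 1/17.
The value is -8·(1/17) + (6)·(16/17) = 88/17.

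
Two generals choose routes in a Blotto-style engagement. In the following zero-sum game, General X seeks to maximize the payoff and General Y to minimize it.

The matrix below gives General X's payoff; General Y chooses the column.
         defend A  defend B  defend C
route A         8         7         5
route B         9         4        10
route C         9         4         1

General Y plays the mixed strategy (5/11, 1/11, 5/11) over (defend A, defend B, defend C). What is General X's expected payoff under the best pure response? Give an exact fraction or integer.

route A: (8)·(5/11) + (7)·(1/11) + (5)·(5/11) = 72/11.
route B: (9)·(5/11) + (4)·(1/11) + (10)·(5/11) = 9.
route C: (9)·(5/11) + (4)·(1/11) + (1)·(5/11) = 54/11.
The best pure response is route B with expected payoff 9.

9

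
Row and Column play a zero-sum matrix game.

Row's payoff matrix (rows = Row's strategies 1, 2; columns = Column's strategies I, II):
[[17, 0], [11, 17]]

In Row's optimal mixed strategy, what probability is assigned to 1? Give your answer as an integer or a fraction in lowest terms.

6/23

Row minima are 0 and 11, so Row's maximin is 11; column maxima are 17 and 17, so Column's minimax is 17. These differ, so the equilibrium is in mixed strategies.
Let Row play 1 with probability p. Column is indifferent when 17p + 11(1−p) = 17(1−p), giving p = 6/23.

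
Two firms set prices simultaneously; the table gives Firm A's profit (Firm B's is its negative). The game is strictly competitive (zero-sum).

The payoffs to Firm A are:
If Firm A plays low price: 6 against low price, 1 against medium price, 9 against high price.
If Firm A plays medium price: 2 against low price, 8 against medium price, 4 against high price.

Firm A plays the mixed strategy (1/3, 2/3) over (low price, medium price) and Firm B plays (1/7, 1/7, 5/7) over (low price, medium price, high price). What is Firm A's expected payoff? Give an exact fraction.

Against (1/7, 1/7, 5/7), each row's expected payoff is low price: 52/7; medium price: 30/7.
Taking the (1/3, 2/3)-weighted average: (1/3)·(52/7) + (2/3)·(30/7) = 16/3.

16/3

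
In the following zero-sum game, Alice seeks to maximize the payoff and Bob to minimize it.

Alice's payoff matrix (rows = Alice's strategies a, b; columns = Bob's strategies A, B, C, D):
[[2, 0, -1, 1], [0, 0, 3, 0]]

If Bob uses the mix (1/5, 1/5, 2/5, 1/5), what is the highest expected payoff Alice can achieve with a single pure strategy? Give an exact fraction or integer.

a: (2)·(1/5) + (0)·(1/5) + (-1)·(2/5) + (1)·(1/5) = 1/5.
b: (0)·(1/5) + (0)·(1/5) + (3)·(2/5) + (0)·(1/5) = 6/5.
The best pure response is b with expected payoff 6/5.

6/5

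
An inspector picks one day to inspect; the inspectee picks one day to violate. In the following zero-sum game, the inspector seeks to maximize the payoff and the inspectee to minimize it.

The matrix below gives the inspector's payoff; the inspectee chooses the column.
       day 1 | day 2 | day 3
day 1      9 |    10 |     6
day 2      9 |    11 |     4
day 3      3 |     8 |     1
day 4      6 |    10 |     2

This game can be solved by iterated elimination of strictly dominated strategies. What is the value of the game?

Column day 1 is strictly dominated by day 3 for the inspectee (6<9, 4<9, 1<3, 2<6); eliminate day 1.
Row day 4 is strictly dominated by row day 2 (11>10, 4>2); eliminate day 4.
Row day 3 is strictly dominated by row day 1 (10>8, 6>1); eliminate day 3.
Column day 2 is strictly dominated by day 3 for the inspectee (6<10, 4<11); eliminate day 2.
Row day 2 is strictly dominated by row day 1 (6>4); eliminate day 2.
Only (day 1, day 3) remains, with payoff 6.

6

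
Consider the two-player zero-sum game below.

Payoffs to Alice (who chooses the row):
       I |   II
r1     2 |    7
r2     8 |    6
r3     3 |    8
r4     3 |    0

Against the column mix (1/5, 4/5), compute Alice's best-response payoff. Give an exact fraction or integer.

r1: (2)·(1/5) + (7)·(4/5) = 6.
r2: (8)·(1/5) + (6)·(4/5) = 32/5.
r3: (3)·(1/5) + (8)·(4/5) = 7.
r4: (3)·(1/5) + (0)·(4/5) = 3/5.
The best pure response is r3 with expected payoff 7.

7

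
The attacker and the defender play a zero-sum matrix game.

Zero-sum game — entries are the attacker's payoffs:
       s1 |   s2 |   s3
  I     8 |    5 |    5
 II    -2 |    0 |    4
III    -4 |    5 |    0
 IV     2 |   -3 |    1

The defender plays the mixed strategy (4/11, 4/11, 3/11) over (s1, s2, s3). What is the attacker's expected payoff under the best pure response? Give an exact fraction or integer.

67/11

I: (8)·(4/11) + (5)·(4/11) + (5)·(3/11) = 67/11.
II: (-2)·(4/11) + (0)·(4/11) + (4)·(3/11) = 4/11.
III: (-4)·(4/11) + (5)·(4/11) + (0)·(3/11) = 4/11.
IV: (2)·(4/11) + (-3)·(4/11) + (1)·(3/11) = -1/11.
The best pure response is I with expected payoff 67/11.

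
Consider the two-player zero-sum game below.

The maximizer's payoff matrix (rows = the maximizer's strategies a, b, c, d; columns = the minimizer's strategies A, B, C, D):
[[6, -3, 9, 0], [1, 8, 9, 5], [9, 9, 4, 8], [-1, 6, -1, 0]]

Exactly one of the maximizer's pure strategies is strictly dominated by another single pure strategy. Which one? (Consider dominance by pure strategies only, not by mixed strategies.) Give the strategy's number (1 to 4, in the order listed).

4

Compare d with b: 1 > -1, 8 > 6, 9 > -1, 5 > 0.
So b strictly dominates d for the maximizer; d is strictly dominated.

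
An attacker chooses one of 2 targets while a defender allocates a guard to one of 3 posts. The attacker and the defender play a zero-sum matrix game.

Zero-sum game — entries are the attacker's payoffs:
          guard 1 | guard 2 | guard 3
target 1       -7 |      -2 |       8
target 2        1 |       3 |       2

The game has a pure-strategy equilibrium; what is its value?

Row minima: -7, 1 → the attacker's maximin is 1.
Column maxima: 1, 3, 8 → the defender's minimax is 1.
They coincide at (target 2, guard 1), so the value is 1.

1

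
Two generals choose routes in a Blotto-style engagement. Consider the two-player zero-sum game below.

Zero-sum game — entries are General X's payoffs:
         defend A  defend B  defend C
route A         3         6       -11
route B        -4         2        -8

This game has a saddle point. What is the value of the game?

-8

Row minima: -11, -8 → General X's maximin is -8.
Column maxima: 3, 6, -8 → General Y's minimax is -8.
They coincide at (route B, defend C), so the value is -8.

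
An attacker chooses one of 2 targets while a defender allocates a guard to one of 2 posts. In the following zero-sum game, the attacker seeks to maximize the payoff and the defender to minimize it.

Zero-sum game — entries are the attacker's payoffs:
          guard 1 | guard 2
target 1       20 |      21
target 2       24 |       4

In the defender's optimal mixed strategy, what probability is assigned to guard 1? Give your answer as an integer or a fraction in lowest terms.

Row minima are 20 and 4, so the attacker's maximin is 20; column maxima are 24 and 21, so the defender's minimax is 21. These differ, so the equilibrium is in mixed strategies.
Let the defender play guard 1 with probability q. The attacker is indifferent when 20q + 21(1−q) = 24q + 4(1−q), giving q = 17/21.

17/21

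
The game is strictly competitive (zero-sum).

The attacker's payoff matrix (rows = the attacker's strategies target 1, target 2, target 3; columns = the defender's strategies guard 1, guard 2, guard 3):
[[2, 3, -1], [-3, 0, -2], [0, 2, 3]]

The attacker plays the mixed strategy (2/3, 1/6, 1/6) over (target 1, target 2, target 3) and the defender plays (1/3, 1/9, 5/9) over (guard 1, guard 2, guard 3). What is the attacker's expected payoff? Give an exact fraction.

Against (1/3, 1/9, 5/9), each row's expected payoff is target 1: 4/9; target 2: -19/9; target 3: 17/9.
Taking the (2/3, 1/6, 1/6)-weighted average: (2/3)·(4/9) + (1/6)·(-19/9) + (1/6)·(17/9) = 7/27.

7/27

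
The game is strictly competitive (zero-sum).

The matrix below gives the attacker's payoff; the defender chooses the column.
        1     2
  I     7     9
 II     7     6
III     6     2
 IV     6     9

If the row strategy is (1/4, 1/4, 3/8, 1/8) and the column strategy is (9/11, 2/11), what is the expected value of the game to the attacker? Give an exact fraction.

Against (9/11, 2/11), each row's expected payoff is I: 81/11; II: 75/11; III: 58/11; IV: 72/11.
Taking the (1/4, 1/4, 3/8, 1/8)-weighted average: (1/4)·(81/11) + (1/4)·(75/11) + (3/8)·(58/11) + (1/8)·(72/11) = 279/44.

279/44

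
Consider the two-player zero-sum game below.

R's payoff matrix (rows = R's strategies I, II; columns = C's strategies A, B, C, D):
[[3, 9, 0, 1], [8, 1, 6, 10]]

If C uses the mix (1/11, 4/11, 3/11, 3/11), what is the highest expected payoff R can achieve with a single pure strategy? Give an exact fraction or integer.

60/11

I: (3)·(1/11) + (9)·(4/11) + (0)·(3/11) + (1)·(3/11) = 42/11.
II: (8)·(1/11) + (1)·(4/11) + (6)·(3/11) + (10)·(3/11) = 60/11.
The best pure response is II with expected payoff 60/11.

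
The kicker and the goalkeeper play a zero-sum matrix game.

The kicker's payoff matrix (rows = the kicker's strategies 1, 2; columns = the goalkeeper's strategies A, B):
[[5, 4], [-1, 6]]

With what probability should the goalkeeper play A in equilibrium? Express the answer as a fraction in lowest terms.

Row minima are 4 and -1, so the kicker's maximin is 4; column maxima are 5 and 6, so the goalkeeper's minimax is 5. These differ, so the equilibrium is in mixed strategies.
Let the goalkeeper play A with probability q. The kicker is indifferent when 5q + 4(1−q) = −q + 6(1−q), giving q = 1/4.

1/4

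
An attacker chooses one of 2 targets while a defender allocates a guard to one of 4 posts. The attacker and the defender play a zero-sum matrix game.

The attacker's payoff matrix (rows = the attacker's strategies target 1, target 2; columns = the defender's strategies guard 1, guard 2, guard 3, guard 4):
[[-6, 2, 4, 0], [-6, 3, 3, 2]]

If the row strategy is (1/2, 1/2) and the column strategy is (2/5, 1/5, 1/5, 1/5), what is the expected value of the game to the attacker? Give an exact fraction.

Against (2/5, 1/5, 1/5, 1/5), each row's expected payoff is target 1: -6/5; target 2: -4/5.
Taking the (1/2, 1/2)-weighted average: (1/2)·(-6/5) + (1/2)·(-4/5) = -1.

-1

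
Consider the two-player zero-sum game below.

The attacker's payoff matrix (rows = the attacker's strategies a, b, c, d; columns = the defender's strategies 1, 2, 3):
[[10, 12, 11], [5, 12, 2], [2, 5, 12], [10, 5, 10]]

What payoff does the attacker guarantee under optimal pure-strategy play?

Row minima: 10, 2, 2, 5 → the attacker's maximin is 10.
Column maxima: 10, 12, 12 → the defender's minimax is 10.
They coincide at (a, 1), so the value is 10.

10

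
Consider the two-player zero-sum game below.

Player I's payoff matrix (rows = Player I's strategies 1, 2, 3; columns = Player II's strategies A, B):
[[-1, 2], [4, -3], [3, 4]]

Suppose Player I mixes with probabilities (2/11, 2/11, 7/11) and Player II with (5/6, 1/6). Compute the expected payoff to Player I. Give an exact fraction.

Against (5/6, 1/6), each row's expected payoff is 1: -1/2; 2: 17/6; 3: 19/6.
Taking the (2/11, 2/11, 7/11)-weighted average: (2/11)·(-1/2) + (2/11)·(17/6) + (7/11)·(19/6) = 161/66.

161/66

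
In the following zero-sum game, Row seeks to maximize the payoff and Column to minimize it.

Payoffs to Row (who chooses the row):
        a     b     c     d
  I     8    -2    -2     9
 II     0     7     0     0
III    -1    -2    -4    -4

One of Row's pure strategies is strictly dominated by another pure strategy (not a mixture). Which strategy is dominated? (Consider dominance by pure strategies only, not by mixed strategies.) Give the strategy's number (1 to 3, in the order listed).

Compare III with II: 0 > -1, 7 > -2, 0 > -4, 0 > -4.
So II strictly dominates III for Row; III is strictly dominated.

3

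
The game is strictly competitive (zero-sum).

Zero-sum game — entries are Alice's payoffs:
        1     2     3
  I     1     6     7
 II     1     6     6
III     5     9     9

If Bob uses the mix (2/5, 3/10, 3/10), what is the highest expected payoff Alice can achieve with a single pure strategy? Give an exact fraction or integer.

I: (1)·(2/5) + (6)·(3/10) + (7)·(3/10) = 43/10.
II: (1)·(2/5) + (6)·(3/10) + (6)·(3/10) = 4.
III: (5)·(2/5) + (9)·(3/10) + (9)·(3/10) = 37/5.
The best pure response is III with expected payoff 37/5.

37/5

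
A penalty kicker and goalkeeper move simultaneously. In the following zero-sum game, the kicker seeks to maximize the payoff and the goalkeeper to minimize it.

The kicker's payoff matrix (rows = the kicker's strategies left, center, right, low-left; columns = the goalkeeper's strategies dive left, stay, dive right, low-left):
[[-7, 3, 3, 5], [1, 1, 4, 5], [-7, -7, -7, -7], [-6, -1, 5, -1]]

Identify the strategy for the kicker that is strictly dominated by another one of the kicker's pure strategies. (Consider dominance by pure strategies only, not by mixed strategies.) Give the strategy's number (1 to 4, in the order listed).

Compare right with center: 1 > -7, 1 > -7, 4 > -7, 5 > -7.
So center strictly dominates right for the kicker; right is strictly dominated.

3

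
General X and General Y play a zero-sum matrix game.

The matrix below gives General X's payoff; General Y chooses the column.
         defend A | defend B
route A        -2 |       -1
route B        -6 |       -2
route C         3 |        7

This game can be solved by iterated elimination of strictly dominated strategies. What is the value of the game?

Row route A is strictly dominated by row route C (3>-2, 7>-1); eliminate route A.
Row route B is strictly dominated by row route C (3>-6, 7>-2); eliminate route B.
Column defend B is strictly dominated by defend A for General Y (3<7); eliminate defend B.
Only (route C, defend A) remains, with payoff 3.

3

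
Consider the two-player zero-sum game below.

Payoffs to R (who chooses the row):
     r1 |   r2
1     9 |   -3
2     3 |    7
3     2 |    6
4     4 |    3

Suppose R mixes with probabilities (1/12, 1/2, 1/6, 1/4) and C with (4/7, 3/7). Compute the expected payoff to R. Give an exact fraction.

88/21

Against (4/7, 3/7), each row's expected payoff is 1: 27/7; 2: 33/7; 3: 26/7; 4: 25/7.
Taking the (1/12, 1/2, 1/6, 1/4)-weighted average: (1/12)·(27/7) + (1/2)·(33/7) + (1/6)·(26/7) + (1/4)·(25/7) = 88/21.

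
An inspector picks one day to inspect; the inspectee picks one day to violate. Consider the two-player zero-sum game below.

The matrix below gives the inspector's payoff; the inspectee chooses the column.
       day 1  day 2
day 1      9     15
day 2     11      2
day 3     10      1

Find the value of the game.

49/5

Row day 3 is strictly dominated by row day 2, so the inspector never plays it.
The remaining 2×2 game on (day 1, day 2) × (day 1, day 2) has no saddle point. Let the inspector play day 1 with probability p; indifference gives 9p + 11(1−p) = 15p + 2(1−p), so p = 3/5.
Similarly the inspectee's optimal q on day 1 is 13/15, and the value is 9·(13/15) + (15)·(2/15) = 49/5.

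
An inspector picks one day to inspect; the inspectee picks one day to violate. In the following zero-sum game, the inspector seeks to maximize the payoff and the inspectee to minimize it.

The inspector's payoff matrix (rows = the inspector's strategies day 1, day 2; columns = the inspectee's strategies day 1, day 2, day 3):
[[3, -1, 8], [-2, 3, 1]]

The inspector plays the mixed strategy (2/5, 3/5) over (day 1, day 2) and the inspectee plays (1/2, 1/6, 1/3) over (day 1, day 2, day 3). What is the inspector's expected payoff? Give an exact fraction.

Against (1/2, 1/6, 1/3), each row's expected payoff is day 1: 4; day 2: -1/6.
Taking the (2/5, 3/5)-weighted average: (2/5)·(4) + (3/5)·(-1/6) = 3/2.

3/2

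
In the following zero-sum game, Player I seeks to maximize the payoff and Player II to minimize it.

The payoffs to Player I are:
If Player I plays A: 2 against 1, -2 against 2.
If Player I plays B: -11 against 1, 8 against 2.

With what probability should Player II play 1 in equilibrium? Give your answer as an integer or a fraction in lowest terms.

10/23

Row minima are -2 and -11, so Player I's maximin is -2; column maxima are 2 and 8, so Player II's minimax is 2. These differ, so the equilibrium is in mixed strategies.
Let Player II play 1 with probability q. Player I is indifferent when 2q − 2(1−q) = −11q + 8(1−q), giving q = 10/23.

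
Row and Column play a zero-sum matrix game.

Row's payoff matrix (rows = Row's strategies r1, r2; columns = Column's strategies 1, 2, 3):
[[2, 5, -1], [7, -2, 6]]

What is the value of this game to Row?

2

Column 1 is strictly dominated by 3 for Column (it gives Row more in every row).
The remaining 2×2 game on (r1, r2) × (2, 3) has no saddle point. Let Row play r1 with probability p; indifference gives 5p − 2(1−p) = −p + 6(1−p), so p = 4/7.
Similarly Column's optimal q on 2 is 1/2, and the value is 5·(1/2) + (-1)·(1/2) = 2.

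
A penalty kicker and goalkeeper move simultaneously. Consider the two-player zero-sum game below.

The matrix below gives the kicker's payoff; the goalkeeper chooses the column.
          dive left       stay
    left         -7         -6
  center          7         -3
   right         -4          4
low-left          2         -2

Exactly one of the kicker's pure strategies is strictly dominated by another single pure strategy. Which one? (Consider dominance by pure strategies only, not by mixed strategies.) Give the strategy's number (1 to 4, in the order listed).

1

Compare left with center: 7 > -7, -3 > -6.
So center strictly dominates left for the kicker; left is strictly dominated.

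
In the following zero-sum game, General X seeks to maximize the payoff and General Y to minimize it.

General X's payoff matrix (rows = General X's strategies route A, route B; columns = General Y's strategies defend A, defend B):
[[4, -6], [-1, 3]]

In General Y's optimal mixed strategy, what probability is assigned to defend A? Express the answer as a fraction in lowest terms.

Row minima are -6 and -1, so General X's maximin is -1; column maxima are 4 and 3, so General Y's minimax is 3. These differ, so the equilibrium is in mixed strategies.
Let General Y play defend A with probability q. General X is indifferent when 4q − 6(1−q) = −q + 3(1−q), giving q = 9/14.

9/14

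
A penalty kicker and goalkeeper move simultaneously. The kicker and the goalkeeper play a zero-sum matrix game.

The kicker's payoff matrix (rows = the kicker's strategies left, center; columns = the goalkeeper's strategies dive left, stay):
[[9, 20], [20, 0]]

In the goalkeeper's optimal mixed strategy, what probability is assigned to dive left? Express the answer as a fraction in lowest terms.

20/31

Row minima are 9 and 0, so the kicker's maximin is 9; column maxima are 20 and 20, so the goalkeeper's minimax is 20. These differ, so the equilibrium is in mixed strategies.
Let the goalkeeper play dive left with probability q. The kicker is indifferent when 9q + 20(1−q) = 20q, giving q = 20/31.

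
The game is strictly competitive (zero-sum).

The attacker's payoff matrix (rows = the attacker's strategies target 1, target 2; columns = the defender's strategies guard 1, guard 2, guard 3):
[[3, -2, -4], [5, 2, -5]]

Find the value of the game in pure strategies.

-4

Row minima: -4, -5 → the attacker's maximin is -4.
Column maxima: 5, 2, -4 → the defender's minimax is -4.
They coincide at (target 1, guard 3), so the value is -4.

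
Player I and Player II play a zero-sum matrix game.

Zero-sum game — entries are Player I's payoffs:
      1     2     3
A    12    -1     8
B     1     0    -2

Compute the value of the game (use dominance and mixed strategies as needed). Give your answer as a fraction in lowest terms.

-2/11

Column 1 is strictly dominated by 3 for Player II (it gives Player I more in every row).
The remaining 2×2 game on (A, B) × (2, 3) has no saddle point. Let Player I play A with probability p; indifference gives −p = 8p − 2(1−p), so p = 2/11.
Similarly Player II's optimal q on 2 is 10/11, and the value is -1·(10/11) + (8)·(1/11) = -2/11.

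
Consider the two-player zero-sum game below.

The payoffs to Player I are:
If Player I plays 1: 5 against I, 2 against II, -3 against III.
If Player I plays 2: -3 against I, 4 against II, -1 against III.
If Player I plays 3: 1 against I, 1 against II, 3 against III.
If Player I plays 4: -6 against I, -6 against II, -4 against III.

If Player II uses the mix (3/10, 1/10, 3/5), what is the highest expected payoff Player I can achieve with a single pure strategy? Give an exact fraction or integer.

1: (5)·(3/10) + (2)·(1/10) + (-3)·(3/5) = -1/10.
2: (-3)·(3/10) + (4)·(1/10) + (-1)·(3/5) = -11/10.
3: (1)·(3/10) + (1)·(1/10) + (3)·(3/5) = 11/5.
4: (-6)·(3/10) + (-6)·(1/10) + (-4)·(3/5) = -24/5.
The best pure response is 3 with expected payoff 11/5.

11/5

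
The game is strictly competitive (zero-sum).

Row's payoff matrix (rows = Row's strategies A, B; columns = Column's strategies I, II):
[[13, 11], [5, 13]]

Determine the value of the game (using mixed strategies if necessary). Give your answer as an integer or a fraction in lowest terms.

57/5

Row minima are 11 and 5, so Row's maximin is 11; column maxima are 13 and 13, so Column's minimax is 13. These differ, so the equilibrium is in mixed strategies.
Let Row play A with probability p. Column is indifferent when 13p + 5(1−p) = 11p + 13(1−p), giving p = 4/5.
Let Column play I with probability q. Row is indifferent when 13q + 11(1−q) = 5q + 13(1−q), giving q = 1/5.
The value is 13·(1/5) + (11)·(4/5) = 57/5.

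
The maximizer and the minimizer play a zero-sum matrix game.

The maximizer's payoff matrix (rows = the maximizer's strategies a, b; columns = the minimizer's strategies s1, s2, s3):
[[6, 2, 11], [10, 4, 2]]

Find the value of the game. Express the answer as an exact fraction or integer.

40/11

Column s1 is strictly dominated by s2 for the minimizer (it gives the maximizer more in every row).
The remaining 2×2 game on (a, b) × (s2, s3) has no saddle point. Let the maximizer play a with probability p; indifference gives 2p + 4(1−p) = 11p + 2(1−p), so p = 2/11.
Similarly the minimizer's optimal q on s2 is 9/11, and the value is 2·(9/11) + (11)·(2/11) = 40/11.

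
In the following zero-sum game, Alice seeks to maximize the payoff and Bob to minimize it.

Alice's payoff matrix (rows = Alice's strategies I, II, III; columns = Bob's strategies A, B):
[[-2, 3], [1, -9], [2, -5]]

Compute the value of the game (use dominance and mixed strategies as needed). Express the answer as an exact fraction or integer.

-1/3

Row II is strictly dominated by row III, so Alice never plays it.
The remaining 2×2 game on (I, III) × (A, B) has no saddle point. Let Alice play I with probability p; indifference gives −2p + 2(1−p) = 3p − 5(1−p), so p = 7/12.
Similarly Bob's optimal q on A is 2/3, and the value is -2·(2/3) + (3)·(1/3) = -1/3.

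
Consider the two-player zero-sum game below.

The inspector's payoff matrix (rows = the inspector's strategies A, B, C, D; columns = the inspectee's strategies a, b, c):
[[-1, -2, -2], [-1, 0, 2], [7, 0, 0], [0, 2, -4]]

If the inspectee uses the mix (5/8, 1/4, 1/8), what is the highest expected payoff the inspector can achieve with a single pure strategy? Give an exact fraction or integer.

A: (-1)·(5/8) + (-2)·(1/4) + (-2)·(1/8) = -11/8.
B: (-1)·(5/8) + (0)·(1/4) + (2)·(1/8) = -3/8.
C: (7)·(5/8) + (0)·(1/4) + (0)·(1/8) = 35/8.
D: (0)·(5/8) + (2)·(1/4) + (-4)·(1/8) = 0.
The best pure response is C with expected payoff 35/8.

35/8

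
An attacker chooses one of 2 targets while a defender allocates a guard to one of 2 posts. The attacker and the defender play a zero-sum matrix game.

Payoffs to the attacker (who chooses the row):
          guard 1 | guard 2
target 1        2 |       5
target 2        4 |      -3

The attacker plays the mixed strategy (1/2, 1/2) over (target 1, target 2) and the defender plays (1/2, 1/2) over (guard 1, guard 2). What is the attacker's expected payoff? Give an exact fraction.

2

Against (1/2, 1/2), each row's expected payoff is target 1: 7/2; target 2: 1/2.
Taking the (1/2, 1/2)-weighted average: (1/2)·(7/2) + (1/2)·(1/2) = 2.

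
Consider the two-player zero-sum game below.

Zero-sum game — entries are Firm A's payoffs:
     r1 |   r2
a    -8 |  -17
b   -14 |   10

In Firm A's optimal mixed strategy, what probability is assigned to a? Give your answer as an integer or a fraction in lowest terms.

8/11

Row minima are -17 and -14, so Firm A's maximin is -14; column maxima are -8 and 10, so Firm B's minimax is -8. These differ, so the equilibrium is in mixed strategies.
Let Firm A play a with probability p. Firm B is indifferent when −8p − 14(1−p) = −17p + 10(1−p), giving p = 8/11.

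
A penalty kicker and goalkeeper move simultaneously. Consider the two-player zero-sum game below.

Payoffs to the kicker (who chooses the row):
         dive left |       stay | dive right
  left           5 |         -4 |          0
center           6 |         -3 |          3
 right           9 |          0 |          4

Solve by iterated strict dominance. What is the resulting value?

0

Row left is strictly dominated by row center (6>5, -3>-4, 3>0); eliminate left.
Row center is strictly dominated by row right (9>6, 0>-3, 4>3); eliminate center.
Column dive right is strictly dominated by stay for the goalkeeper (0<4); eliminate dive right.
Column dive left is strictly dominated by stay for the goalkeeper (0<9); eliminate dive left.
Only (right, stay) remains, with payoff 0.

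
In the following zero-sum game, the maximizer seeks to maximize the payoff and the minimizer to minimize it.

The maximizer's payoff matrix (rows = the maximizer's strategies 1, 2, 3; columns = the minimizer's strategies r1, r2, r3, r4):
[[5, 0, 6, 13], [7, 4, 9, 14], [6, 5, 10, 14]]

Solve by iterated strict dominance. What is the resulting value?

5

Row 1 is strictly dominated by row 2 (7>5, 4>0, 9>6, 14>13); eliminate 1.
Column r3 is strictly dominated by r1 for the minimizer (7<9, 6<10); eliminate r3.
Column r4 is strictly dominated by r1 for the minimizer (7<14, 6<14); eliminate r4.
Column r1 is strictly dominated by r2 for the minimizer (4<7, 5<6); eliminate r1.
Row 2 is strictly dominated by row 3 (5>4); eliminate 2.
Only (3, r2) remains, with payoff 5.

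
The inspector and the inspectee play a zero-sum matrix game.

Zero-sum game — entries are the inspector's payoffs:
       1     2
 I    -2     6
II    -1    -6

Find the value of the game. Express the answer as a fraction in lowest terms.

-18/13

Row minima are -2 and -6, so the inspector's maximin is -2; column maxima are -1 and 6, so the inspectee's minimax is -1. These differ, so the equilibrium is in mixed strategies.
Let the inspector play I with probability p. The inspectee is indifferent when −2p − (1−p) = 6p − 6(1−p), giving p = 5/13.
Let the inspectee play 1 with probability q. The inspector is indifferent when −2q + 6(1−q) = −q − 6(1−q), giving q = 12/13.
The value is -2·(12/13) + (6)·(1/13) = -18/13.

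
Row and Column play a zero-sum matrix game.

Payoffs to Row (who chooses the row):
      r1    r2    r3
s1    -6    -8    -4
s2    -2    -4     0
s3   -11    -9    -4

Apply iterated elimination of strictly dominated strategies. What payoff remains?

-4

Column r3 is strictly dominated by r1 for Column (-6<-4, -2<0, -11<-4); eliminate r3.
Row s1 is strictly dominated by row s2 (-2>-6, -4>-8); eliminate s1.
Row s3 is strictly dominated by row s2 (-2>-11, -4>-9); eliminate s3.
Column r1 is strictly dominated by r2 for Column (-4<-2); eliminate r1.
Only (s2, r2) remains, with payoff -4.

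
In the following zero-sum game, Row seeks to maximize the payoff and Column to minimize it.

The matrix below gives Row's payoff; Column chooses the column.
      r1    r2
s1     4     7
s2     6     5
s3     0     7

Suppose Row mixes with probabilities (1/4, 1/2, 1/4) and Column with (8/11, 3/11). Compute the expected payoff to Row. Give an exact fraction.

Against (8/11, 3/11), each row's expected payoff is s1: 53/11; s2: 63/11; s3: 21/11.
Taking the (1/4, 1/2, 1/4)-weighted average: (1/4)·(53/11) + (1/2)·(63/11) + (1/4)·(21/11) = 50/11.

50/11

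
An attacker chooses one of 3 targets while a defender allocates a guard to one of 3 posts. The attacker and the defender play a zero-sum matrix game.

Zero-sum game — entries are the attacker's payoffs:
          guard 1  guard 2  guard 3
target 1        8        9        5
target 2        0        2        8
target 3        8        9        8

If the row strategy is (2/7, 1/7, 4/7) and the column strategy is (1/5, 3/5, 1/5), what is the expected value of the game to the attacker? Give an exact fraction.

Against (1/5, 3/5, 1/5), each row's expected payoff is target 1: 8; target 2: 14/5; target 3: 43/5.
Taking the (2/7, 1/7, 4/7)-weighted average: (2/7)·(8) + (1/7)·(14/5) + (4/7)·(43/5) = 38/5.

38/5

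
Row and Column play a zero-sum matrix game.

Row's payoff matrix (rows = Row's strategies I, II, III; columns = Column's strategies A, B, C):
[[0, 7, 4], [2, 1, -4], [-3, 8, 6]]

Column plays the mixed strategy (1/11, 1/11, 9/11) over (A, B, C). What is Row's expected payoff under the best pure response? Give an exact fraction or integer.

I: (0)·(1/11) + (7)·(1/11) + (4)·(9/11) = 43/11.
II: (2)·(1/11) + (1)·(1/11) + (-4)·(9/11) = -3.
III: (-3)·(1/11) + (8)·(1/11) + (6)·(9/11) = 59/11.
The best pure response is III with expected payoff 59/11.

59/11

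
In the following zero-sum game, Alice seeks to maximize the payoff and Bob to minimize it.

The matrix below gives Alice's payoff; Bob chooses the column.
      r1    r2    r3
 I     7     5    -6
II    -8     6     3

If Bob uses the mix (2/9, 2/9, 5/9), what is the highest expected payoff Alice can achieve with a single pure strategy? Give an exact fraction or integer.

I: (7)·(2/9) + (5)·(2/9) + (-6)·(5/9) = -2/3.
II: (-8)·(2/9) + (6)·(2/9) + (3)·(5/9) = 11/9.
The best pure response is II with expected payoff 11/9.

11/9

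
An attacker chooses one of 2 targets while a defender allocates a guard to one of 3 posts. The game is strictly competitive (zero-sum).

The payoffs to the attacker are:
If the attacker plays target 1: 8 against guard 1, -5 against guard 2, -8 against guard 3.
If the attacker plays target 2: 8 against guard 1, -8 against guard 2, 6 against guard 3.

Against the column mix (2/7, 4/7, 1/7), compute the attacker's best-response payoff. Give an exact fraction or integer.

-10/7

target 1: (8)·(2/7) + (-5)·(4/7) + (-8)·(1/7) = -12/7.
target 2: (8)·(2/7) + (-8)·(4/7) + (6)·(1/7) = -10/7.
The best pure response is target 2 with expected payoff -10/7.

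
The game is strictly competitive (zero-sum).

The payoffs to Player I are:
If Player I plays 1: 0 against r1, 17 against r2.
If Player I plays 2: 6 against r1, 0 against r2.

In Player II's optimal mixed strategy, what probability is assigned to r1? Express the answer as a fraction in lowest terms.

17/23

Row minima are 0 and 0, so Player I's maximin is 0; column maxima are 6 and 17, so Player II's minimax is 6. These differ, so the equilibrium is in mixed strategies.
Let Player II play r1 with probability q. Player I is indifferent when 17(1−q) = 6q, giving q = 17/23.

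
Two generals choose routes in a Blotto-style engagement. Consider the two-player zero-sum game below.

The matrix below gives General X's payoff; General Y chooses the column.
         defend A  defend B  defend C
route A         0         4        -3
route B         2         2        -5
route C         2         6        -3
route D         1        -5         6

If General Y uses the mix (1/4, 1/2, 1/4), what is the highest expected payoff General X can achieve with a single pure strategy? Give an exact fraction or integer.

11/4

route A: (0)·(1/4) + (4)·(1/2) + (-3)·(1/4) = 5/4.
route B: (2)·(1/4) + (2)·(1/2) + (-5)·(1/4) = 1/4.
route C: (2)·(1/4) + (6)·(1/2) + (-3)·(1/4) = 11/4.
route D: (1)·(1/4) + (-5)·(1/2) + (6)·(1/4) = -3/4.
The best pure response is route C with expected payoff 11/4.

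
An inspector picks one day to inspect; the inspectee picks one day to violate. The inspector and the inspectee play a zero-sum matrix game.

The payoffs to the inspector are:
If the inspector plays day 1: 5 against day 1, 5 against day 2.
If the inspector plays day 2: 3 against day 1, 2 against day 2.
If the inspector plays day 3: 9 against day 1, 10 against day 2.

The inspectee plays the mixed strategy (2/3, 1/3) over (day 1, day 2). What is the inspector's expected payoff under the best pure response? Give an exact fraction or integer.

day 1: (5)·(2/3) + (5)·(1/3) = 5.
day 2: (3)·(2/3) + (2)·(1/3) = 8/3.
day 3: (9)·(2/3) + (10)·(1/3) = 28/3.
The best pure response is day 3 with expected payoff 28/3.

28/3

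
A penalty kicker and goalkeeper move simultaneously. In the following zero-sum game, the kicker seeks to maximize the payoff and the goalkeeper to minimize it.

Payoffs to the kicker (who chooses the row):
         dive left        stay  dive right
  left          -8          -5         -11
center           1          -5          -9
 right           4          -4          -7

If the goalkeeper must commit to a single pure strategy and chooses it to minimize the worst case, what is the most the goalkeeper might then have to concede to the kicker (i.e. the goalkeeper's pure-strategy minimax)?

-7

The worst case (largest entry) in each column is dive left: 4, stay: -4, dive right: -7.
The best (smallest) of these is -7.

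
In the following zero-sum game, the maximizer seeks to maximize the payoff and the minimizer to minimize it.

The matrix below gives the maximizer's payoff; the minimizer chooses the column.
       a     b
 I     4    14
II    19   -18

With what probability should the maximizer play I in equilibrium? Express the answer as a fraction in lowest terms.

Row minima are 4 and -18, so the maximizer's maximin is 4; column maxima are 19 and 14, so the minimizer's minimax is 14. These differ, so the equilibrium is in mixed strategies.
Let the maximizer play I with probability p. The minimizer is indifferent when 4p + 19(1−p) = 14p − 18(1−p), giving p = 37/47.

37/47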